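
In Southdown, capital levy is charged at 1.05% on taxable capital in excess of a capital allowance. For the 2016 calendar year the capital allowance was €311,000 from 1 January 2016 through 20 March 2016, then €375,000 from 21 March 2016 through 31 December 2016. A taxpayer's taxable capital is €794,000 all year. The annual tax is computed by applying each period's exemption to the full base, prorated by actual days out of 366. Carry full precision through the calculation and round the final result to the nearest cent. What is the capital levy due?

1 January – 20 March 2016: 80 days, exemption €311,000 → (€794,000 − €311,000) × 1.05% × 80/366 = €1,108.5246
21 March – 31 December 2016: 286 days, exemption €375,000 → (€794,000 − €375,000) × 1.05% × 286/366 = €3,437.8607
Total = €4,546.3852

€4,546.39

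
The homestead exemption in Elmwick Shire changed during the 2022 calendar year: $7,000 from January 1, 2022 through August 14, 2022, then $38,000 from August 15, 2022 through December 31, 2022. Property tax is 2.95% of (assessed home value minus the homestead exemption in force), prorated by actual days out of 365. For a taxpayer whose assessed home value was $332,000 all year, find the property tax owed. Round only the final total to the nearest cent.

$9,239.24

January 1 – August 14, 2022: 226 days, exemption $7,000 → ($332,000 − $7,000) × 2.95% × 226/365 = $5,936.3699
August 15 – December 31, 2022: 139 days, exemption $38,000 → ($332,000 − $38,000) × 2.95% × 139/365 = $3,302.8685
Total = $9,239.2384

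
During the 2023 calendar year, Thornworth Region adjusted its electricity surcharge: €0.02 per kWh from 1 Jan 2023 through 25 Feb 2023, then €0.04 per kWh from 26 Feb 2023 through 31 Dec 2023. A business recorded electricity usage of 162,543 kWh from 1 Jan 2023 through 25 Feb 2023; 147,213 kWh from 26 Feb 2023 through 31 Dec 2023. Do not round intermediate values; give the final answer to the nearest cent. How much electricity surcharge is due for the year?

1 Jan – 25 Feb 2023: 162,543 kWh at €0.02/kWh → €3,250.86
26 Feb – 31 Dec 2023: 147,213 kWh at €0.04/kWh → €5,888.52

€9,139.38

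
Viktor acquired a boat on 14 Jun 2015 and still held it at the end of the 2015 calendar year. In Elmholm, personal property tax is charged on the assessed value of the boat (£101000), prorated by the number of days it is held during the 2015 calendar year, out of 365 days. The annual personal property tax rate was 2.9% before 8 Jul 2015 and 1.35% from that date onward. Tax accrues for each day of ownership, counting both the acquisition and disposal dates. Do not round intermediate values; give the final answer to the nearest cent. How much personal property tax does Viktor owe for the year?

14 Jun – 7 Jul 2015: 24 days at 2.9% → £101000 × 2.9% × 24/365 = £192.5918
8 Jul – 31 Dec 2015: 177 days at 1.35% → £101000 × 1.35% × 177/365 = £661.2041
Total = £853.7959

£853.80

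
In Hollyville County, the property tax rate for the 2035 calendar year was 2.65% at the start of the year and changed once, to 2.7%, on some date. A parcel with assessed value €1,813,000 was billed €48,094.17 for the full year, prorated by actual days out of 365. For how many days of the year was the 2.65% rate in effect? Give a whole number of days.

345 days

Let d = days at the first rate; then 365 − d days at the second rate.
€1,813,000 × [2.65%·d + 2.7%·(365−d)] / 365 = €48,094.17
Solving gives d = 345, so the new rate took effect on 12 December 2035.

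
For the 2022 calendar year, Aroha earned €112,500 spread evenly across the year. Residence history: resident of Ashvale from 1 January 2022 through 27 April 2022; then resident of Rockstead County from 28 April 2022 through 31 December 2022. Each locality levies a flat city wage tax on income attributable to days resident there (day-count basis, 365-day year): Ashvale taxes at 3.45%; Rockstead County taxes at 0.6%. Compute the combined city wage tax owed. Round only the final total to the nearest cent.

Ashvale, 1 January – 27 April 2022: 117 days → €112,500 × 3.45% × 117/365 = €1,244.1267
Rockstead County, 28 April – 31 December 2022: 248 days → €112,500 × 0.6% × 248/365 = €458.6301
Total = €1,702.7568

€1,702.76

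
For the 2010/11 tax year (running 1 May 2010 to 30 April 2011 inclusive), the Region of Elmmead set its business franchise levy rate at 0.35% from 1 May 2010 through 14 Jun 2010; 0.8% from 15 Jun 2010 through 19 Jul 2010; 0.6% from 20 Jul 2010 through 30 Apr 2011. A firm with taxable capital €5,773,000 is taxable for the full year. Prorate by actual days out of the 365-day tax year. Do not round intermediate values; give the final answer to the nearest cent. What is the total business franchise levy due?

1 May – 14 Jun 2010: 45 days at 0.35% → €5,773,000 × 0.35% × 45/365 = €2,491.0890
15 Jun – 19 Jul 2010: 35 days at 0.8% → €5,773,000 × 0.8% × 35/365 = €4,428.6027
20 Jul 2010 – 30 Apr 2011: 285 days at 0.6% → €5,773,000 × 0.6% × 285/365 = €27,046.1096
Total = €33,965.8014

€33,965.80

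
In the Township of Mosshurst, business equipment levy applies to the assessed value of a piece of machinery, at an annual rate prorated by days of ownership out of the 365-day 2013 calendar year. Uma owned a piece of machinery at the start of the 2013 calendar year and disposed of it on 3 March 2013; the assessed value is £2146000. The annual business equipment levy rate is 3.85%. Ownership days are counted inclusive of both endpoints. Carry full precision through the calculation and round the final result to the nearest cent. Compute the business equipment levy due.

Days held (1 January – 3 March 2013): 62 out of 365
Tax = £2146000 × 3.85% × 62/365 = £14034.2521

£14034.25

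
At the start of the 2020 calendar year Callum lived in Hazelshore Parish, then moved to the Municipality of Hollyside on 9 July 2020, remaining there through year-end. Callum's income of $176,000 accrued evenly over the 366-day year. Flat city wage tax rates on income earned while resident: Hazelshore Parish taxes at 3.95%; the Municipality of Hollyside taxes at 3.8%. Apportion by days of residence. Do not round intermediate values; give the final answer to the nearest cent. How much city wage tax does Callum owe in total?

$6,825.05

Hazelshore Parish, 1 January – 8 July 2020: 190 days → $176,000 × 3.95% × 190/366 = $3,608.9617
The Municipality of Hollyside, 9 July – 31 December 2020: 176 days → $176,000 × 3.8% × 176/366 = $3,216.0874
Total = $6,825.0492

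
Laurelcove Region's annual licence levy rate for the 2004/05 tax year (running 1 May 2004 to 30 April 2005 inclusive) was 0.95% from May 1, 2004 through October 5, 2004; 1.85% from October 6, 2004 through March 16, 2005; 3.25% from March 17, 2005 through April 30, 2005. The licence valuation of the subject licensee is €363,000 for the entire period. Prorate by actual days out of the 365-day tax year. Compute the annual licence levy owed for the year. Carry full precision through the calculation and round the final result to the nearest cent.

€5,927.84

May 1 – October 5, 2004: 158 days at 0.95% → €363,000 × 0.95% × 158/365 = €1,492.7753
October 6, 2004 – March 16, 2005: 162 days at 1.85% → €363,000 × 1.85% × 162/365 = €2,980.5781
March 17 – April 30, 2005: 45 days at 3.25% → €363,000 × 3.25% × 45/365 = €1,454.4863
Total = €5,927.8397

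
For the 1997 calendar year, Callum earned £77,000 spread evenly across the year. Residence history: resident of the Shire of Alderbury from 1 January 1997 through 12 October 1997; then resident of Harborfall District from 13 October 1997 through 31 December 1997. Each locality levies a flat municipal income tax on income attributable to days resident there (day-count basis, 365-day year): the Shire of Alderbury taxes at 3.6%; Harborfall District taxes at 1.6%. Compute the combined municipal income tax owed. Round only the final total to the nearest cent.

The Shire of Alderbury, 1 January – 12 October 1997: 285 days → £77,000 × 3.6% × 285/365 = £2,164.4384
Harborfall District, 13 October – 31 December 1997: 80 days → £77,000 × 1.6% × 80/365 = £270.0274
Total = £2,434.4658

£2,434.47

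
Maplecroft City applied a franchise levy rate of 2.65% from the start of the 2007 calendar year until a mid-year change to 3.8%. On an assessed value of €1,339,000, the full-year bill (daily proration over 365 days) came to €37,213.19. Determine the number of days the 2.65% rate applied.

324 days

Let d = days at the first rate; then 365 − d days at the second rate.
€1,339,000 × [2.65%·d + 3.8%·(365−d)] / 365 = €37,213.19
Solving gives d = 324, so the new rate took effect on November 21, 2007.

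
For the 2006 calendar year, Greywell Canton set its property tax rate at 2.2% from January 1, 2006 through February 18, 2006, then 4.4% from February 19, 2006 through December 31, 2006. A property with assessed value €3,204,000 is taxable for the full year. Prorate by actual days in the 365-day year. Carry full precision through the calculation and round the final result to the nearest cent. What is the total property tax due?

€131,513.23

January 1 – February 18, 2006: 49 days at 2.2% → €3,204,000 × 2.2% × 49/365 = €9,462.7726
February 19 – December 31, 2006: 316 days at 4.4% → €3,204,000 × 4.4% × 316/365 = €122,050.4548
Total = €131,513.2274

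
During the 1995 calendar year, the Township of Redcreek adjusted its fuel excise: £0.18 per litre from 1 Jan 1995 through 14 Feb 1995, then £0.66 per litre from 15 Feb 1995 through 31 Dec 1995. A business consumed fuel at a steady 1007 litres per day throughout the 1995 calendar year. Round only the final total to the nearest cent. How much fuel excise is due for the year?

1 Jan – 14 Feb 1995: 45 days × 1007 litres/day = 45,315 litres at £0.18/litre → £8156.70
15 Feb – 31 Dec 1995: 320 days × 1007 litres/day = 322,240 litres at £0.66/litre → £212678.40

£220835.10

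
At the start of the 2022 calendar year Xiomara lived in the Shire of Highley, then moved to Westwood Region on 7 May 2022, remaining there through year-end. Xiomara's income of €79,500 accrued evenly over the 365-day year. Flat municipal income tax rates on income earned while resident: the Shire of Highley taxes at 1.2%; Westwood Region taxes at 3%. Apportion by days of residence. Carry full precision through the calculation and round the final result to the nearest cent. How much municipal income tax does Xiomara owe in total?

The Shire of Highley, 1 Jan – 6 May 2022: 126 days → €79,500 × 1.2% × 126/365 = €329.3260
Westwood Region, 7 May – 31 Dec 2022: 239 days → €79,500 × 3% × 239/365 = €1,561.6849
Total = €1,891.0110

€1,891.01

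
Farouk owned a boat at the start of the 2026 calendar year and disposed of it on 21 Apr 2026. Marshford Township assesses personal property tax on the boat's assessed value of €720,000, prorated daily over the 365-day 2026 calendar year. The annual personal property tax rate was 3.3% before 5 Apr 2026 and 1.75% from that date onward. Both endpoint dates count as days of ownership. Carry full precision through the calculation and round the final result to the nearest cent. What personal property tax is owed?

1 Jan – 4 Apr 2026: 94 days at 3.3% → €720,000 × 3.3% × 94/365 = €6,119.0137
5 Apr – 21 Apr 2026: 17 days at 1.75% → €720,000 × 1.75% × 17/365 = €586.8493
Total = €6,705.8630

€6,705.86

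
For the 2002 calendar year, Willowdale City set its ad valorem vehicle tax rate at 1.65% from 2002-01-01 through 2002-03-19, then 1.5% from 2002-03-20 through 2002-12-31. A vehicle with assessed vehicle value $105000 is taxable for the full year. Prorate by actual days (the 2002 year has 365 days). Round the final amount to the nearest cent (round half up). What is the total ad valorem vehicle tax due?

2002-01-01 to 2002-03-19: 78 days at 1.65% → $105000 × 1.65% × 78/365 = $370.2329
2002-03-20 to 2002-12-31: 287 days at 1.5% → $105000 × 1.5% × 287/365 = $1238.4247
Total = $1608.6575

$1608.66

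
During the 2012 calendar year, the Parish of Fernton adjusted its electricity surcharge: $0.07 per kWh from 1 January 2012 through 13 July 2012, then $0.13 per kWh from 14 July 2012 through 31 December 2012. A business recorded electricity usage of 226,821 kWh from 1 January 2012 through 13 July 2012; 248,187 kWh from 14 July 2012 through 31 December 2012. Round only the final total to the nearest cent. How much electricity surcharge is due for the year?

1 January – 13 July 2012: 226,821 kWh at $0.07/kWh → $15,877.47
14 July – 31 December 2012: 248,187 kWh at $0.13/kWh → $32,264.31

$48,141.78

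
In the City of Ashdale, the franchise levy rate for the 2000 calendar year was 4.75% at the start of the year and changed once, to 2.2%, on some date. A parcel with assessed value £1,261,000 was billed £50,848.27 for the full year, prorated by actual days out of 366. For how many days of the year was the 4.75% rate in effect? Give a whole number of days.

Let d = days at the first rate; then 366 − d days at the second rate.
£1,261,000 × [4.75%·d + 2.2%·(366−d)] / 366 = £50,848.27
Solving gives d = 263, so the new rate took effect on 20 Sep 2000.

263 days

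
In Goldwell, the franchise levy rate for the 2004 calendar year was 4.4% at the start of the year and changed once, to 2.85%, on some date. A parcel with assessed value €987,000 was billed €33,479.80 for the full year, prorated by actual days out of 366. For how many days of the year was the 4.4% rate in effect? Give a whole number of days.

128 days

Let d = days at the first rate; then 366 − d days at the second rate.
€987,000 × [4.4%·d + 2.85%·(366−d)] / 366 = €33,479.80
Solving gives d = 128, so the new rate took effect on 8 May 2004.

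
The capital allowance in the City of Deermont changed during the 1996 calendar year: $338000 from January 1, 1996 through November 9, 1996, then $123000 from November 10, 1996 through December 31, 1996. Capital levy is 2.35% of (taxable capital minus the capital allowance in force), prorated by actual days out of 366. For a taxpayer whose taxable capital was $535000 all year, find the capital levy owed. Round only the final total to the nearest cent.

January 1 – November 9, 1996: 314 days, exemption $338000 → ($535000 − $338000) × 2.35% × 314/366 = $3971.7568
November 10 – December 31, 1996: 52 days, exemption $123000 → ($535000 − $123000) × 2.35% × 52/366 = $1375.5847
Total = $5347.3415

$5347.34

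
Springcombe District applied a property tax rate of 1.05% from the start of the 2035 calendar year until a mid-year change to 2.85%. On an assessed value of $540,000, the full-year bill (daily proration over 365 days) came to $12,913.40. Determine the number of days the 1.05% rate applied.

93 days

Let d = days at the first rate; then 365 − d days at the second rate.
$540,000 × [1.05%·d + 2.85%·(365−d)] / 365 = $12,913.40
Solving gives d = 93, so the new rate took effect on 4 April 2035.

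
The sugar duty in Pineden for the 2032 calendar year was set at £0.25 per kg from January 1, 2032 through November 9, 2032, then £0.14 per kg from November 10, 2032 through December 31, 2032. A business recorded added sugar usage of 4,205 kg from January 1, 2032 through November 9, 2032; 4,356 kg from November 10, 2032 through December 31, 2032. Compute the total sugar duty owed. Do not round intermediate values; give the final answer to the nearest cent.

January 1 – November 9, 2032: 4,205 kg at £0.25/kg → £1,051.25
November 10 – December 31, 2032: 4,356 kg at £0.14/kg → £609.84

£1,661.09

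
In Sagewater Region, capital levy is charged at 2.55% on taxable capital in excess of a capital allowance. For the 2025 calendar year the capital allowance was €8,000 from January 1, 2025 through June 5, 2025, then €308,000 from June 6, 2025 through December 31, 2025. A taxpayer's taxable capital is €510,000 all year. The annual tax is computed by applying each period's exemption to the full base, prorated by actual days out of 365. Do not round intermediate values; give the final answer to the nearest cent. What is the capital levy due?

€8,420.59

January 1 – June 5, 2025: 156 days, exemption €8,000 → (€510,000 − €8,000) × 2.55% × 156/365 = €5,471.1123
June 6 – December 31, 2025: 209 days, exemption €308,000 → (€510,000 − €308,000) × 2.55% × 209/365 = €2,949.4767
Total = €8,420.5890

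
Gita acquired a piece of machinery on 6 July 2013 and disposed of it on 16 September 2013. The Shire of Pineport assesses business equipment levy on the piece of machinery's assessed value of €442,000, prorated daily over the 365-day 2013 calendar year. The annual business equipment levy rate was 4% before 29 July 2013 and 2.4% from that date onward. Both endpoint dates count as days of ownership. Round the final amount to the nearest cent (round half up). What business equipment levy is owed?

6 July – 28 July 2013: 23 days at 4% → €442,000 × 4% × 23/365 = €1,114.0822
29 July – 16 September 2013: 50 days at 2.4% → €442,000 × 2.4% × 50/365 = €1,453.1507
Total = €2,567.2329

€2,567.23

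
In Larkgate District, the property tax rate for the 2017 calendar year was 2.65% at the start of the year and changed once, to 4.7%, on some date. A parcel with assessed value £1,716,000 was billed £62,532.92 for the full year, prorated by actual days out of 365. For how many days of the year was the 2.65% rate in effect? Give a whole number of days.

188 days

Let d = days at the first rate; then 365 − d days at the second rate.
£1,716,000 × [2.65%·d + 4.7%·(365−d)] / 365 = £62,532.92
Solving gives d = 188, so the new rate took effect on 8 Jul 2017.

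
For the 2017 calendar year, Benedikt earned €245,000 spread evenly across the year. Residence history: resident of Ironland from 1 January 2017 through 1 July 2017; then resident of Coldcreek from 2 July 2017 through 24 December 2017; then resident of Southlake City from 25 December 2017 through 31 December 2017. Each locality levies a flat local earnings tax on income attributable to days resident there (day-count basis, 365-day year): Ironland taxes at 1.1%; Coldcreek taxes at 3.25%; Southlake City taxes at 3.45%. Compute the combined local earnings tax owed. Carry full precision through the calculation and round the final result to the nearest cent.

Ironland, 1 January – 1 July 2017: 182 days → €245,000 × 1.1% × 182/365 = €1,343.8082
Coldcreek, 2 July – 24 December 2017: 176 days → €245,000 × 3.25% × 176/365 = €3,839.4521
Southlake City, 25 December – 31 December 2017: 7 days → €245,000 × 3.45% × 7/365 = €162.1027
Total = €5,345.3630

€5,345.36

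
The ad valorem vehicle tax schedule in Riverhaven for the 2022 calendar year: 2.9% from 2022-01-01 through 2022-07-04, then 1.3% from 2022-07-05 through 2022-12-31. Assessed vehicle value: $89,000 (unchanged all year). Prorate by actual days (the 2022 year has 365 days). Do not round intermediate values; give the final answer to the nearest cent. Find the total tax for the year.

$1,878.75

2022-01-01 to 2022-07-04: 185 days at 2.9% → $89,000 × 2.9% × 185/365 = $1,308.1781
2022-07-05 to 2022-12-31: 180 days at 1.3% → $89,000 × 1.3% × 180/365 = $570.5753
Total = $1,878.7534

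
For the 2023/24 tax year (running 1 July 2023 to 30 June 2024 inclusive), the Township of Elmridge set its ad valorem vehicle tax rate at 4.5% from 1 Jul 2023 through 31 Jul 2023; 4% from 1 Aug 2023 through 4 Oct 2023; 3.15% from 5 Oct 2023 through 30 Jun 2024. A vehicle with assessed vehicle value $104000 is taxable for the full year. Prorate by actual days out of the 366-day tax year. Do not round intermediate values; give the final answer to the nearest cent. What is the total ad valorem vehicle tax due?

1 Jul – 31 Jul 2023: 31 days at 4.5% → $104000 × 4.5% × 31/366 = $396.3934
1 Aug – 4 Oct 2023: 65 days at 4% → $104000 × 4% × 65/366 = $738.7978
5 Oct 2023 – 30 Jun 2024: 270 days at 3.15% → $104000 × 3.15% × 270/366 = $2416.7213
Total = $3551.9126

$3551.91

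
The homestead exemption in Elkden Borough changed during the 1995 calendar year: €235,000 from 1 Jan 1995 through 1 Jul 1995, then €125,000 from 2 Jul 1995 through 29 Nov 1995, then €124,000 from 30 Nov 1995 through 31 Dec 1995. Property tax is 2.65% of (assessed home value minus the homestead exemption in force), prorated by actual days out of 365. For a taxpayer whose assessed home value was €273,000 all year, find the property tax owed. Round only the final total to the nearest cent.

€2,470.82

1 Jan – 1 Jul 1995: 182 days, exemption €235,000 → (€273,000 − €235,000) × 2.65% × 182/365 = €502.1205
2 Jul – 29 Nov 1995: 151 days, exemption €125,000 → (€273,000 − €125,000) × 2.65% × 151/365 = €1,622.5260
30 Nov – 31 Dec 1995: 32 days, exemption €124,000 → (€273,000 − €124,000) × 2.65% × 32/365 = €346.1699
Total = €2,470.8164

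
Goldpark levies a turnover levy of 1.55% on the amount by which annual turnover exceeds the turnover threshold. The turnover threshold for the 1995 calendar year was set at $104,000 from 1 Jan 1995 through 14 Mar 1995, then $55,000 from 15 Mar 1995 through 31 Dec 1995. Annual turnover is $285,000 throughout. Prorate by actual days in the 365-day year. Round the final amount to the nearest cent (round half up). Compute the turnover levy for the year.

1 Jan – 14 Mar 1995: 73 days, exemption $104,000 → ($285,000 − $104,000) × 1.55% × 73/365 = $561.1000
15 Mar – 31 Dec 1995: 292 days, exemption $55,000 → ($285,000 − $55,000) × 1.55% × 292/365 = $2,852.0000
Total = $3,413.1000

$3,413.10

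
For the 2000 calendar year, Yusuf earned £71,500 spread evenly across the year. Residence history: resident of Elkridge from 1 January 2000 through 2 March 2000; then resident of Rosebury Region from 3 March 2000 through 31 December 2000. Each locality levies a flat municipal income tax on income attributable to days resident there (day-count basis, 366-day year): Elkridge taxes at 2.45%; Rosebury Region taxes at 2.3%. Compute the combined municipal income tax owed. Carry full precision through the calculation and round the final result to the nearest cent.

£1,662.67

Elkridge, 1 January – 2 March 2000: 62 days → £71,500 × 2.45% × 62/366 = £296.7445
Rosebury Region, 3 March – 31 December 2000: 304 days → £71,500 × 2.3% × 304/366 = £1,365.9235
Total = £1,662.6680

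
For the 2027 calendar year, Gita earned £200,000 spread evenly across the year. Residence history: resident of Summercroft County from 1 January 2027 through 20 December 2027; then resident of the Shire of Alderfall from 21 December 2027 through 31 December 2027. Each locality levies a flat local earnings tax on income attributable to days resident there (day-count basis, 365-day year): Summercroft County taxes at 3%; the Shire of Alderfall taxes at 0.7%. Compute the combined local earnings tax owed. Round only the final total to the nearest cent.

£5,861.37

Summercroft County, 1 January – 20 December 2027: 354 days → £200,000 × 3% × 354/365 = £5,819.1781
The Shire of Alderfall, 21 December – 31 December 2027: 11 days → £200,000 × 0.7% × 11/365 = £42.1918
Total = £5,861.3699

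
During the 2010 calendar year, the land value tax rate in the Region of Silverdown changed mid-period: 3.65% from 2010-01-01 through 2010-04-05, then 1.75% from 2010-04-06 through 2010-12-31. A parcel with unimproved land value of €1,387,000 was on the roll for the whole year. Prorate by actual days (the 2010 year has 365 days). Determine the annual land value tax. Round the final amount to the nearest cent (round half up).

€31,131.50

2010-01-01 to 2010-04-05: 95 days at 3.65% → €1,387,000 × 3.65% × 95/365 = €13,176.5000
2010-04-06 to 2010-12-31: 270 days at 1.75% → €1,387,000 × 1.75% × 270/365 = €17,955.0000
Total = €31,131.5000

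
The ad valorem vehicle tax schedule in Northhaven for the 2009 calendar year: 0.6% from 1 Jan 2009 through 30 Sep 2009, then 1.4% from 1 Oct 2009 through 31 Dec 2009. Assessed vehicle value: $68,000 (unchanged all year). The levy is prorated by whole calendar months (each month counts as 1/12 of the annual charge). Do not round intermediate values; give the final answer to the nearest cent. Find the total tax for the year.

1 Jan – 30 Sep 2009: 9 months at 0.6% → $68,000 × 0.6% × 9/12 = $306.0000
1 Oct – 31 Dec 2009: 3 months at 1.4% → $68,000 × 1.4% × 3/12 = $238.0000
Total = $544.0000

$544.00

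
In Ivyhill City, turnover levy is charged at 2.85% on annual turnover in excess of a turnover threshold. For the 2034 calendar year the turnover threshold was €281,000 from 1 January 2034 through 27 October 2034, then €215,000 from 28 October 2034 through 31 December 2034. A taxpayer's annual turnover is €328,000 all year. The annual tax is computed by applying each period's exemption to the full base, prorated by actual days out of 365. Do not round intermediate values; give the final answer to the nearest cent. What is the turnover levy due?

1 January – 27 October 2034: 300 days, exemption €281,000 → (€328,000 − €281,000) × 2.85% × 300/365 = €1,100.9589
28 October – 31 December 2034: 65 days, exemption €215,000 → (€328,000 − €215,000) × 2.85% × 65/365 = €573.5137
Total = €1,674.4726

€1,674.47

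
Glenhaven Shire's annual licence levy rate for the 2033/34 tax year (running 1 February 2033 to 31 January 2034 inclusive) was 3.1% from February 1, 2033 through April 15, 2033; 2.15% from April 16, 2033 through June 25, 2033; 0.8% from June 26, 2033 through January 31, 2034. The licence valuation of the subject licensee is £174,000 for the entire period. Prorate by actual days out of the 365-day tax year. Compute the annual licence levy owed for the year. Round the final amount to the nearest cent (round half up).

February 1 – April 15, 2033: 74 days at 3.1% → £174,000 × 3.1% × 74/365 = £1,093.5781
April 16 – June 25, 2033: 71 days at 2.15% → £174,000 × 2.15% × 71/365 = £727.7014
June 26, 2033 – January 31, 2034: 220 days at 0.8% → £174,000 × 0.8% × 220/365 = £839.0137
Total = £2,660.2932

£2,660.29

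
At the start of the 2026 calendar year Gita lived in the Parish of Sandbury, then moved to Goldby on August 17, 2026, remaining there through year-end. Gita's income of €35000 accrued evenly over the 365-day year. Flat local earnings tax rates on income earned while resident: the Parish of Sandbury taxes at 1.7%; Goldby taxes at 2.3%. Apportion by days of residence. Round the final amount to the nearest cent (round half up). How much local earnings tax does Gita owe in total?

€673.82

The Parish of Sandbury, January 1 – August 16, 2026: 228 days → €35000 × 1.7% × 228/365 = €371.6712
Goldby, August 17 – December 31, 2026: 137 days → €35000 × 2.3% × 137/365 = €302.1507
Total = €673.8219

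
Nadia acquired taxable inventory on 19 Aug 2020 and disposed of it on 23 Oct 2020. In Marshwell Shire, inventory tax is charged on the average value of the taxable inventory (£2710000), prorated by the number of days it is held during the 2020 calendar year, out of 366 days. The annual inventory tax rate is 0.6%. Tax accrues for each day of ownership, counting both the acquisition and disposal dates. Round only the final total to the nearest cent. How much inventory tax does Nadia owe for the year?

£2932.13

Days held (19 Aug – 23 Oct 2020): 66 out of 366
Tax = £2710000 × 0.6% × 66/366 = £2932.1311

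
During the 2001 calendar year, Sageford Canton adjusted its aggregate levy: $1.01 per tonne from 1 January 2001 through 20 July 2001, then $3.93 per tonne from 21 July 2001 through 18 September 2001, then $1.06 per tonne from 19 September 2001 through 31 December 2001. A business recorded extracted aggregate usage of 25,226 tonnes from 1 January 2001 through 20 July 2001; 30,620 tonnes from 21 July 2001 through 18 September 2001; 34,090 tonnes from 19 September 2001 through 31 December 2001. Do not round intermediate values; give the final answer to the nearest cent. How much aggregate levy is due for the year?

$181,950.26

1 January – 20 July 2001: 25,226 tonnes at $1.01/tonne → $25,478.26
21 July – 18 September 2001: 30,620 tonnes at $3.93/tonne → $120,336.60
19 September – 31 December 2001: 34,090 tonnes at $1.06/tonne → $36,135.40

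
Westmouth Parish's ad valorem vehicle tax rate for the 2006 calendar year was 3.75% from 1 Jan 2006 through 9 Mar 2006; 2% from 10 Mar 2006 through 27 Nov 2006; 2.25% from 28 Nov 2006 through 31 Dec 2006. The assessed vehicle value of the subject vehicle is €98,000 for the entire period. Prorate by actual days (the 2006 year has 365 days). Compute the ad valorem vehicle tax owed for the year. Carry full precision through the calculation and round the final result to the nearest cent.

€2,302.33

1 Jan – 9 Mar 2006: 68 days at 3.75% → €98,000 × 3.75% × 68/365 = €684.6575
10 Mar – 27 Nov 2006: 263 days at 2% → €98,000 × 2% × 263/365 = €1,412.2740
28 Nov – 31 Dec 2006: 34 days at 2.25% → €98,000 × 2.25% × 34/365 = €205.3973
Total = €2,302.3288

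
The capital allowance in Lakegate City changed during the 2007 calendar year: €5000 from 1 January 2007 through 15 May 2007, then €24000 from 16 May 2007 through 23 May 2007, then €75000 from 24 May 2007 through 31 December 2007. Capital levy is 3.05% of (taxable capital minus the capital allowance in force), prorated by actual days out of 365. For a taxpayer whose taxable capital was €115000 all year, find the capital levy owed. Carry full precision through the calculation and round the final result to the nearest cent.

€2043.75

1 January – 15 May 2007: 135 days, exemption €5000 → (€115000 − €5000) × 3.05% × 135/365 = €1240.8904
16 May – 23 May 2007: 8 days, exemption €24000 → (€115000 − €24000) × 3.05% × 8/365 = €60.8329
24 May – 31 December 2007: 222 days, exemption €75000 → (€115000 − €75000) × 3.05% × 222/365 = €742.0274
Total = €2043.7507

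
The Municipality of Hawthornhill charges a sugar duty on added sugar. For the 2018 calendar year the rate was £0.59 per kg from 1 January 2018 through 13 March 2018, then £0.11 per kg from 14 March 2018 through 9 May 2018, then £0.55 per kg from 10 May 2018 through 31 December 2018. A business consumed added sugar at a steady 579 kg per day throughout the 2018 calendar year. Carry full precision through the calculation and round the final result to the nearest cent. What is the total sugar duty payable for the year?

£103380.45

1 January – 13 March 2018: 72 days × 579 kg/day = 41,688 kg at £0.59/kg → £24595.92
14 March – 9 May 2018: 57 days × 579 kg/day = 33,003 kg at £0.11/kg → £3630.33
10 May – 31 December 2018: 236 days × 579 kg/day = 136,644 kg at £0.55/kg → £75154.20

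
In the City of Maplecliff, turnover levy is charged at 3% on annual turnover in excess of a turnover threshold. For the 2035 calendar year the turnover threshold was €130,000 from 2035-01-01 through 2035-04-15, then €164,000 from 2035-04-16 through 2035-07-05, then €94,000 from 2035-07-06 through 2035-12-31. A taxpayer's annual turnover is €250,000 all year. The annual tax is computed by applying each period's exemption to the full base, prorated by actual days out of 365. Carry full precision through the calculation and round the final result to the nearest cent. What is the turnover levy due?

2035-01-01 to 2035-04-15: 105 days, exemption €130,000 → (€250,000 − €130,000) × 3% × 105/365 = €1,035.6164
2035-04-16 to 2035-07-05: 81 days, exemption €164,000 → (€250,000 − €164,000) × 3% × 81/365 = €572.5479
2035-07-06 to 2035-12-31: 179 days, exemption €94,000 → (€250,000 − €94,000) × 3% × 179/365 = €2,295.1233
Total = €3,903.2877

€3,903.29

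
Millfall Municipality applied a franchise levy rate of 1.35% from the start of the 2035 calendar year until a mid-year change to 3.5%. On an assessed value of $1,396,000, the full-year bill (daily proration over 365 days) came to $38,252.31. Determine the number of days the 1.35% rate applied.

129 days

Let d = days at the first rate; then 365 − d days at the second rate.
$1,396,000 × [1.35%·d + 3.5%·(365−d)] / 365 = $38,252.31
Solving gives d = 129, so the new rate took effect on 10 May 2035.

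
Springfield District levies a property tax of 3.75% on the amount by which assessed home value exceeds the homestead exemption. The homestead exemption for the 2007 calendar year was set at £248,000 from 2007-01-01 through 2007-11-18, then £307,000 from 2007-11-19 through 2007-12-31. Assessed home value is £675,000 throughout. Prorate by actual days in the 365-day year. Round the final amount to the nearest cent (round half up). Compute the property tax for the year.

2007-01-01 to 2007-11-18: 322 days, exemption £248,000 → (£675,000 − £248,000) × 3.75% × 322/365 = £14,126.0959
2007-11-19 to 2007-12-31: 43 days, exemption £307,000 → (£675,000 − £307,000) × 3.75% × 43/365 = £1,625.7534
Total = £15,751.8493

£15,751.85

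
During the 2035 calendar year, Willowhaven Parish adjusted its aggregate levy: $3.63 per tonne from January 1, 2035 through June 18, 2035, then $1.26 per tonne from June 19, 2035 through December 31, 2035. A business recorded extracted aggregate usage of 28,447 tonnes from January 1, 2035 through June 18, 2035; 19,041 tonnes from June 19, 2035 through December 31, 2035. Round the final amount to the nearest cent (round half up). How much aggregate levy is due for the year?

$127254.27

January 1 – June 18, 2035: 28,447 tonnes at $3.63/tonne → $103262.61
June 19 – December 31, 2035: 19,041 tonnes at $1.26/tonne → $23991.66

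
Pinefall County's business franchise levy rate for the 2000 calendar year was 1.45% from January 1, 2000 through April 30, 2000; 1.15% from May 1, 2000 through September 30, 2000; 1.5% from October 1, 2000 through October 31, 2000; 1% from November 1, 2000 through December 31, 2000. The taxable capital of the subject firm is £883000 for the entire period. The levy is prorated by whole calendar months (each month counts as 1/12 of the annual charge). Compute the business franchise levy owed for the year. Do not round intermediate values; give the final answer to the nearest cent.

£11074.29

January 1 – April 30, 2000: 4 months at 1.45% → £883000 × 1.45% × 4/12 = £4267.8333
May 1 – September 30, 2000: 5 months at 1.15% → £883000 × 1.15% × 5/12 = £4231.0417
October 1 – October 31, 2000: 1 month at 1.5% → £883000 × 1.5% × 1/12 = £1103.7500
November 1 – December 31, 2000: 2 months at 1% → £883000 × 1% × 2/12 = £1471.6667
Total = £11074.2917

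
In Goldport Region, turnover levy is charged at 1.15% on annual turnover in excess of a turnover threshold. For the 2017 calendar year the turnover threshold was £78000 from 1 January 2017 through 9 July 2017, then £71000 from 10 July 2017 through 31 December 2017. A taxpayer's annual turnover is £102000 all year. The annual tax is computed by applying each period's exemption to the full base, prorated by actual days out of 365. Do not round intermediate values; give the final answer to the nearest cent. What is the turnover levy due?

£314.60

1 January – 9 July 2017: 190 days, exemption £78000 → (£102000 − £78000) × 1.15% × 190/365 = £143.6712
10 July – 31 December 2017: 175 days, exemption £71000 → (£102000 − £71000) × 1.15% × 175/365 = £170.9247
Total = £314.5959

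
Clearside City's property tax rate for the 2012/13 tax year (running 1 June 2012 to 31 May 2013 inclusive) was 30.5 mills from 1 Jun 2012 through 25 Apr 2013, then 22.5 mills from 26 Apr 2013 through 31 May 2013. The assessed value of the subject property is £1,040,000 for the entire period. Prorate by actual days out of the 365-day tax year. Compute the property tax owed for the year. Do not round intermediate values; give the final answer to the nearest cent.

1 Jun 2012 – 25 Apr 2013: 329 days at 30.5 mills → £1,040,000 × 3.05% × 329/365 = £28,591.4521
26 Apr – 31 May 2013: 36 days at 22.5 mills → £1,040,000 × 2.25% × 36/365 = £2,307.9452
Total = £30,899.3973

£30,899.40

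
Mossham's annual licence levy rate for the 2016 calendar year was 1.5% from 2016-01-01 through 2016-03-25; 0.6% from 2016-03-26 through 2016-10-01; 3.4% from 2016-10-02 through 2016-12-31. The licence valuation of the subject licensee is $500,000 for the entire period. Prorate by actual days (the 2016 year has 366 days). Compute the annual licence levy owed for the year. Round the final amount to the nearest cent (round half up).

$7,525.96

2016-01-01 to 2016-03-25: 85 days at 1.5% → $500,000 × 1.5% × 85/366 = $1,741.8033
2016-03-26 to 2016-10-01: 190 days at 0.6% → $500,000 × 0.6% × 190/366 = $1,557.3770
2016-10-02 to 2016-12-31: 91 days at 3.4% → $500,000 × 3.4% × 91/366 = $4,226.7760
Total = $7,525.9563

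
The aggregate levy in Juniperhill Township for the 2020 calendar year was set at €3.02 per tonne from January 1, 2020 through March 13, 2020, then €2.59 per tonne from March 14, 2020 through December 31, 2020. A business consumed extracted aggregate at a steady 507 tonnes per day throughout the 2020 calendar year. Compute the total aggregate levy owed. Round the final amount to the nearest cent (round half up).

January 1 – March 13, 2020: 73 days × 507 tonnes/day = 37,011 tonnes at €3.02/tonne → €111,773.22
March 14 – December 31, 2020: 293 days × 507 tonnes/day = 148,551 tonnes at €2.59/tonne → €384,747.09

€496,520.31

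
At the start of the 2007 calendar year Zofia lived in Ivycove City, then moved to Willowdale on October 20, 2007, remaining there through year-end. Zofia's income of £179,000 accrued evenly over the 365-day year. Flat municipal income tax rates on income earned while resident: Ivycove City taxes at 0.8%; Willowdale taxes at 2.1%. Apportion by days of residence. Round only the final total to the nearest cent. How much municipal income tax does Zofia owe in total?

Ivycove City, January 1 – October 19, 2007: 292 days → £179,000 × 0.8% × 292/365 = £1,145.6000
Willowdale, October 20 – December 31, 2007: 73 days → £179,000 × 2.1% × 73/365 = £751.8000
Total = £1,897.4000

£1,897.40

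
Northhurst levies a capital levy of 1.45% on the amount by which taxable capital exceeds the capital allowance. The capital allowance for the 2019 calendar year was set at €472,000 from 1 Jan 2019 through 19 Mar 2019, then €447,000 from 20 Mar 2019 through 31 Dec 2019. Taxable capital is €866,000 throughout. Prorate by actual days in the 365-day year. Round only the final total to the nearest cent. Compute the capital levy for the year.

€5,998.03

1 Jan – 19 Mar 2019: 78 days, exemption €472,000 → (€866,000 − €472,000) × 1.45% × 78/365 = €1,220.8603
20 Mar – 31 Dec 2019: 287 days, exemption €447,000 → (€866,000 − €447,000) × 1.45% × 287/365 = €4,777.1740
Total = €5,998.0342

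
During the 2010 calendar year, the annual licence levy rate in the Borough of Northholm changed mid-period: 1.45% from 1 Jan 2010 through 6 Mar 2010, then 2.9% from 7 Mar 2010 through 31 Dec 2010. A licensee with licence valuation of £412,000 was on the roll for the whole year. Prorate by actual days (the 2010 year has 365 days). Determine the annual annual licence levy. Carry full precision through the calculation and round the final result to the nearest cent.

£10,884.14

1 Jan – 6 Mar 2010: 65 days at 1.45% → £412,000 × 1.45% × 65/365 = £1,063.8630
7 Mar – 31 Dec 2010: 300 days at 2.9% → £412,000 × 2.9% × 300/365 = £9,820.2740
Total = £10,884.1370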